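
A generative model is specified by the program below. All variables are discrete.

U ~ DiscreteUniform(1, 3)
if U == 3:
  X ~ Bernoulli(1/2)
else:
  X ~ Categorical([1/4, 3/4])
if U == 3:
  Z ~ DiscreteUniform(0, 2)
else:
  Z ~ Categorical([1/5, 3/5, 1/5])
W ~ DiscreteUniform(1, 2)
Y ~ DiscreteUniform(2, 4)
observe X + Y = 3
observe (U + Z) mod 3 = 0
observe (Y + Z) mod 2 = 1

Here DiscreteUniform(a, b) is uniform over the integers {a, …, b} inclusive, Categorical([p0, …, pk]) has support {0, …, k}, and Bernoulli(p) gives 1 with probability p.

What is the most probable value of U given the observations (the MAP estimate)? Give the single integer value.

Enumerate traces; 6 have nonzero weight after conditioning:
  (U=1, X=0, Z=2, W=1, Y=3) weight 1/360
  (U=1, X=0, Z=2, W=2, Y=3) weight 1/360
  (U=2, X=1, Z=1, W=1, Y=2) weight 1/40
  (U=2, X=1, Z=1, W=2, Y=2) weight 1/40
  (U=3, X=0, Z=0, W=1, Y=3) weight 1/108
  (U=3, X=0, Z=0, W=2, Y=3) weight 1/108
Group by U:
  weight(U=1) = 1/180
  weight(U=2) = 1/20
  weight(U=3) = 1/54
Total weight = 1/180 + 1/20 + 1/54 = 2/27
P(U=1 | obs) = 1/180 / 2/27 = 3/40
P(U=2 | obs) = 1/20 / 2/27 = 27/40
P(U=3 | obs) = 1/54 / 2/27 = 1/4
argmax = 2

argmax_v P(U = v | obs) = 2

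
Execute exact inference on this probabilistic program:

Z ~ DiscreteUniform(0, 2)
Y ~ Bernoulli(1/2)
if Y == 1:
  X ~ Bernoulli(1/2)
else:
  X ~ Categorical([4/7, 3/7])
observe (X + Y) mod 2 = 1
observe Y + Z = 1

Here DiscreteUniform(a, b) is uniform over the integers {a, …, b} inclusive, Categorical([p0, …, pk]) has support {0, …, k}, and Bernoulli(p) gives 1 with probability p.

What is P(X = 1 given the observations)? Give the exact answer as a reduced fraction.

Enumerate traces; 2 have nonzero weight after conditioning:
  (Z=0, Y=1, X=0) weight 1/12
  (Z=1, Y=0, X=1) weight 1/14
Group by X:
  weight(X=0) = 1/12
  weight(X=1) = 1/14
Total weight = 1/12 + 1/14 = 13/84
P(X=0 | obs) = 1/12 / 13/84 = 7/13
P(X=1 | obs) = 1/14 / 13/84 = 6/13

P(X = 1 | obs) = 6/13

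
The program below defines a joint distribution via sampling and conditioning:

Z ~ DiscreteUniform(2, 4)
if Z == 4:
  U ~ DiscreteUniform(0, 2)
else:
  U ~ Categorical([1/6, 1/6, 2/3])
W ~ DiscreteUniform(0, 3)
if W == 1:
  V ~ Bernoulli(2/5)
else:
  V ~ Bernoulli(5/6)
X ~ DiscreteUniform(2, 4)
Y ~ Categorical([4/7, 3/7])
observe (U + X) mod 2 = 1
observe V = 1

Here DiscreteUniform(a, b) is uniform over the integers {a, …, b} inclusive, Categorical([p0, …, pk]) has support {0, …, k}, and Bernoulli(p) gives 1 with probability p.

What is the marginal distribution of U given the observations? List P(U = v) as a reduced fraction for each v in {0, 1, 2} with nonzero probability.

P(U=0) = 2/11, P(U=1) = 4/11, P(U=2) = 5/11

Enumerate traces; 96 have nonzero weight after conditioning:
  (Z=2, U=0, W=0, V=1, X=3, Y=0) weight 5/2268
  (Z=2, U=0, W=0, V=1, X=3, Y=1) weight 5/3024
  (Z=2, U=0, W=1, V=1, X=3, Y=0) weight 1/945
  (Z=2, U=0, W=1, V=1, X=3, Y=1) weight 1/1260
  (Z=2, U=0, W=2, V=1, X=3, Y=0) weight 5/2268
  (Z=2, U=0, W=2, V=1, X=3, Y=1) weight 5/3024
  (Z=2, U=0, W=3, V=1, X=3, Y=0) weight 5/2268
  (Z=2, U=0, W=3, V=1, X=3, Y=1) weight 5/3024
  (Z=2, U=1, W=0, V=1, X=2, Y=0) weight 5/2268
  (Z=2, U=2, W=0, V=1, X=3, Y=0) weight 5/567
  … 86 more
Group by U:
  weight(U=0) = 29/540
  weight(U=1) = 29/270
  weight(U=2) = 29/216
Total weight = 29/540 + 29/270 + 29/216 = 319/1080
P(U=0 | obs) = 29/540 / 319/1080 = 2/11
P(U=1 | obs) = 29/270 / 319/1080 = 4/11
P(U=2 | obs) = 29/216 / 319/1080 = 5/11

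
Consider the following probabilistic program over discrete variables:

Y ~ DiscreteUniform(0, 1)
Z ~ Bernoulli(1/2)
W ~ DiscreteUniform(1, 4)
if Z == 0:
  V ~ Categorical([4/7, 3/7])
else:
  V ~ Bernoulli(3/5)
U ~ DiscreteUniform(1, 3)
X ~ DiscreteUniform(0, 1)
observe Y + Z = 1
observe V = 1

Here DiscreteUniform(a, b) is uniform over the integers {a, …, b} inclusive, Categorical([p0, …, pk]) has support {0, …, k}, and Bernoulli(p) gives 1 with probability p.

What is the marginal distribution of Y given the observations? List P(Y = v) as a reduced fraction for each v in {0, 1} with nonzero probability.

P(Y=0) = 7/12, P(Y=1) = 5/12

Enumerate traces; 48 have nonzero weight after conditioning:
  (Y=0, Z=1, W=1, V=1, U=1, X=0) weight 1/160
  (Y=0, Z=1, W=1, V=1, U=1, X=1) weight 1/160
  (Y=0, Z=1, W=1, V=1, U=2, X=0) weight 1/160
  (Y=0, Z=1, W=1, V=1, U=2, X=1) weight 1/160
  (Y=0, Z=1, W=1, V=1, U=3, X=0) weight 1/160
  (Y=0, Z=1, W=1, V=1, U=3, X=1) weight 1/160
  (Y=0, Z=1, W=2, V=1, U=1, X=0) weight 1/160
  (Y=0, Z=1, W=2, V=1, U=1, X=1) weight 1/160
  (Y=1, Z=0, W=1, V=1, U=1, X=0) weight 1/224
  … 39 more
Group by Y:
  weight(Y=0) = 3/20
  weight(Y=1) = 3/28
Total weight = 3/20 + 3/28 = 9/35
P(Y=0 | obs) = 3/20 / 9/35 = 7/12
P(Y=1 | obs) = 3/28 / 9/35 = 5/12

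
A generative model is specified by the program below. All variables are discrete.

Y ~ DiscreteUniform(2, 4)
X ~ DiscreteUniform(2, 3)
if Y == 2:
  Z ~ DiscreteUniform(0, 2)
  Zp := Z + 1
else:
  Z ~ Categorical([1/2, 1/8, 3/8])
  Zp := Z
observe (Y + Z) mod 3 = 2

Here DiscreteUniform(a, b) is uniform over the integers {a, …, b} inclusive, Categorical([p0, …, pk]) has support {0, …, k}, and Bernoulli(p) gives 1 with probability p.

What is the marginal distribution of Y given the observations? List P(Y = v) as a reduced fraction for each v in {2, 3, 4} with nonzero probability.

P(Y=2) = 2/5, P(Y=3) = 9/20, P(Y=4) = 3/20

Enumerate traces; 6 have nonzero weight after conditioning:
  (Y=2, X=2, Z=0) weight 1/18
  (Y=2, X=3, Z=0) weight 1/18
  (Y=3, X=2, Z=2) weight 1/16
  (Y=3, X=3, Z=2) weight 1/16
  (Y=4, X=2, Z=1) weight 1/48
  (Y=4, X=3, Z=1) weight 1/48
Group by Y:
  weight(Y=2) = 1/9
  weight(Y=3) = 1/8
  weight(Y=4) = 1/24
Total weight = 1/9 + 1/8 + 1/24 = 5/18
P(Y=2 | obs) = 1/9 / 5/18 = 2/5
P(Y=3 | obs) = 1/8 / 5/18 = 9/20
P(Y=4 | obs) = 1/24 / 5/18 = 3/20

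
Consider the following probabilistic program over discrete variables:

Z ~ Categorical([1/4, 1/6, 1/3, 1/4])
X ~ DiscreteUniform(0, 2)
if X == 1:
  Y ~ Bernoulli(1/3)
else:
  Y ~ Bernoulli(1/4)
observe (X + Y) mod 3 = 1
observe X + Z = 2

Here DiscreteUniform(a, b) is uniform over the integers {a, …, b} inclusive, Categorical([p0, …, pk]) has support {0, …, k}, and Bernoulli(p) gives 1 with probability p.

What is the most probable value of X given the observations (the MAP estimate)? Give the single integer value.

argmax_v P(X = v | obs) = 1

Enumerate traces; 2 have nonzero weight after conditioning:
  (Z=1, X=1, Y=0) weight 1/27
  (Z=2, X=0, Y=1) weight 1/36
Group by X:
  weight(X=0) = 1/36
  weight(X=1) = 1/27
Total weight = 1/36 + 1/27 = 7/108
P(X=0 | obs) = 1/36 / 7/108 = 3/7
P(X=1 | obs) = 1/27 / 7/108 = 4/7
argmax = 1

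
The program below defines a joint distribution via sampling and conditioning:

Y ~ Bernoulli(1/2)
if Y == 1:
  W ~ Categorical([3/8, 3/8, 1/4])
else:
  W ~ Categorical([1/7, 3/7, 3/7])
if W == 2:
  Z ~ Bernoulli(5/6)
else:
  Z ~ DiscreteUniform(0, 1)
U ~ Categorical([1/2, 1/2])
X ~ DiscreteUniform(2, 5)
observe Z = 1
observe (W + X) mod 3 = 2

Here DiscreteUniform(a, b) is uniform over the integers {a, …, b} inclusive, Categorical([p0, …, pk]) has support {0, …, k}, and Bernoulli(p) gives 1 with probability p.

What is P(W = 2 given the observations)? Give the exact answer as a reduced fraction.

P(W = 2 | obs) = 190/499

Enumerate traces; 16 have nonzero weight after conditioning:
  (Y=0, W=0, Z=1, U=0, X=2) weight 1/224
  (Y=0, W=0, Z=1, U=0, X=5) weight 1/224
  (Y=0, W=0, Z=1, U=1, X=2) weight 1/224
  (Y=0, W=0, Z=1, U=1, X=5) weight 1/224
  (Y=0, W=1, Z=1, U=0, X=4) weight 3/224
  (Y=0, W=1, Z=1, U=1, X=4) weight 3/224
  (Y=0, W=2, Z=1, U=0, X=3) weight 5/224
  (Y=0, W=2, Z=1, U=1, X=3) weight 5/224
  … 8 more
Group by W:
  weight(W=0) = 29/448
  weight(W=1) = 45/896
  weight(W=2) = 95/1344
Total weight = 29/448 + 45/896 + 95/1344 = 499/2688
P(W=0 | obs) = 29/448 / 499/2688 = 174/499
P(W=1 | obs) = 45/896 / 499/2688 = 135/499
P(W=2 | obs) = 95/1344 / 499/2688 = 190/499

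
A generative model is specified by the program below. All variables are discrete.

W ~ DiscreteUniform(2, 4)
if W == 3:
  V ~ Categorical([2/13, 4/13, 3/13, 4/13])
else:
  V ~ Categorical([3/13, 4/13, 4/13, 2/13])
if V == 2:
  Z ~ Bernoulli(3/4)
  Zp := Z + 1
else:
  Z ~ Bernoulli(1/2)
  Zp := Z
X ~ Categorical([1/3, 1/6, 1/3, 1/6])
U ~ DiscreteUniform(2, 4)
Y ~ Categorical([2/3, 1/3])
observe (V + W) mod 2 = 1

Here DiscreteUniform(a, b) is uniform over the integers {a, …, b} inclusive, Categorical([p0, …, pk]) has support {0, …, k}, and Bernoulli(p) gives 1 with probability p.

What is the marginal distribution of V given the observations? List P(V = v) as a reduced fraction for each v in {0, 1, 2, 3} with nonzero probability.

P(V=0) = 2/17, P(V=1) = 8/17, P(V=2) = 3/17, P(V=3) = 4/17

Enumerate traces; 288 have nonzero weight after conditioning:
  (W=2, V=1, Z=0, X=0, U=2, Y=0) weight 4/1053
  (W=2, V=1, Z=0, X=0, U=2, Y=1) weight 2/1053
  (W=2, V=1, Z=0, X=0, U=3, Y=0) weight 4/1053
  (W=2, V=1, Z=0, X=0, U=3, Y=1) weight 2/1053
  (W=2, V=1, Z=0, X=0, U=4, Y=0) weight 4/1053
  (W=2, V=1, Z=0, X=0, U=4, Y=1) weight 2/1053
  (W=2, V=1, Z=0, X=1, U=2, Y=0) weight 2/1053
  (W=2, V=1, Z=0, X=1, U=2, Y=1) weight 1/1053
  (W=2, V=3, Z=0, X=0, U=2, Y=0) weight 2/1053
  (W=3, V=0, Z=0, X=0, U=2, Y=0) weight 2/1053
  … 278 more
Group by V:
  weight(V=0) = 2/39
  weight(V=1) = 8/39
  weight(V=2) = 1/13
  weight(V=3) = 4/39
Total weight = 2/39 + 8/39 + 1/13 + 4/39 = 17/39
P(V=0 | obs) = 2/39 / 17/39 = 2/17
P(V=1 | obs) = 8/39 / 17/39 = 8/17
P(V=2 | obs) = 1/13 / 17/39 = 3/17
P(V=3 | obs) = 4/39 / 17/39 = 4/17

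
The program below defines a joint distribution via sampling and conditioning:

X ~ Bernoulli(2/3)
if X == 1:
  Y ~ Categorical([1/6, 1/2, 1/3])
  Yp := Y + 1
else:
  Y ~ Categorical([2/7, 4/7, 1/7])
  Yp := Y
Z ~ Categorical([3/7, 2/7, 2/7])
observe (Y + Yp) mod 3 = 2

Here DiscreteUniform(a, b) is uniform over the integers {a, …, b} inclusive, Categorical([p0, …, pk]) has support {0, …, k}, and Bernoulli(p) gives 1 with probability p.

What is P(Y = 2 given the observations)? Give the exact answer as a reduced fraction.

Enumerate traces; 6 have nonzero weight after conditioning:
  (X=0, Y=1, Z=0) weight 4/49
  (X=0, Y=1, Z=1) weight 8/147
  (X=0, Y=1, Z=2) weight 8/147
  (X=1, Y=2, Z=0) weight 2/21
  (X=1, Y=2, Z=1) weight 4/63
  (X=1, Y=2, Z=2) weight 4/63
Group by Y:
  weight(Y=1) = 4/21
  weight(Y=2) = 2/9
Total weight = 4/21 + 2/9 = 26/63
P(Y=1 | obs) = 4/21 / 26/63 = 6/13
P(Y=2 | obs) = 2/9 / 26/63 = 7/13

P(Y = 2 | obs) = 7/13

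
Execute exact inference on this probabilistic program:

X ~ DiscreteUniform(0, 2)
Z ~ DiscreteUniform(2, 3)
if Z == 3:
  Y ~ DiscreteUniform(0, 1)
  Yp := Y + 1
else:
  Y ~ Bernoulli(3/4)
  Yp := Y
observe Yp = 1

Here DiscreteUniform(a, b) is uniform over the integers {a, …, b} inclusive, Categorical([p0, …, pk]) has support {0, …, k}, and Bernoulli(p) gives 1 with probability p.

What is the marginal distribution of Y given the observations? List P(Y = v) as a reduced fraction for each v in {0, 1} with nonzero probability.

Enumerate traces; 6 have nonzero weight after conditioning:
  (X=0, Z=2, Y=1) weight 1/8
  (X=0, Z=3, Y=0) weight 1/12
  (X=1, Z=2, Y=1) weight 1/8
  (X=1, Z=3, Y=0) weight 1/12
  (X=2, Z=2, Y=1) weight 1/8
  (X=2, Z=3, Y=0) weight 1/12
Group by Y:
  weight(Y=0) = 1/4
  weight(Y=1) = 3/8
Total weight = 1/4 + 3/8 = 5/8
P(Y=0 | obs) = 1/4 / 5/8 = 2/5
P(Y=1 | obs) = 3/8 / 5/8 = 3/5

P(Y=0) = 2/5, P(Y=1) = 3/5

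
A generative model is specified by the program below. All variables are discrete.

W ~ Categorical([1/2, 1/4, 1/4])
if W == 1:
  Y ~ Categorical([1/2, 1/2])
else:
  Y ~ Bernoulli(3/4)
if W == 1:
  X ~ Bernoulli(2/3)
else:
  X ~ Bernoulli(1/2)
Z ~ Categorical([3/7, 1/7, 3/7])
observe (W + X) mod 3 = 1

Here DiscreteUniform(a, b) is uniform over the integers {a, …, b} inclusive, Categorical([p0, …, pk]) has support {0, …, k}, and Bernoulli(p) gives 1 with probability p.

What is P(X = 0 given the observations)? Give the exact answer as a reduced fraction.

Enumerate traces; 12 have nonzero weight after conditioning:
  (W=0, Y=0, X=1, Z=0) weight 3/112
  (W=0, Y=0, X=1, Z=1) weight 1/112
  (W=0, Y=0, X=1, Z=2) weight 3/112
  (W=0, Y=1, X=1, Z=0) weight 9/112
  (W=0, Y=1, X=1, Z=1) weight 3/112
  (W=0, Y=1, X=1, Z=2) weight 9/112
  (W=1, Y=0, X=0, Z=0) weight 1/56
  (W=1, Y=0, X=0, Z=1) weight 1/168
  … 4 more
Group by X:
  weight(X=0) = 1/12
  weight(X=1) = 1/4
Total weight = 1/12 + 1/4 = 1/3
P(X=0 | obs) = 1/12 / 1/3 = 1/4
P(X=1 | obs) = 1/4 / 1/3 = 3/4

P(X = 0 | obs) = 1/4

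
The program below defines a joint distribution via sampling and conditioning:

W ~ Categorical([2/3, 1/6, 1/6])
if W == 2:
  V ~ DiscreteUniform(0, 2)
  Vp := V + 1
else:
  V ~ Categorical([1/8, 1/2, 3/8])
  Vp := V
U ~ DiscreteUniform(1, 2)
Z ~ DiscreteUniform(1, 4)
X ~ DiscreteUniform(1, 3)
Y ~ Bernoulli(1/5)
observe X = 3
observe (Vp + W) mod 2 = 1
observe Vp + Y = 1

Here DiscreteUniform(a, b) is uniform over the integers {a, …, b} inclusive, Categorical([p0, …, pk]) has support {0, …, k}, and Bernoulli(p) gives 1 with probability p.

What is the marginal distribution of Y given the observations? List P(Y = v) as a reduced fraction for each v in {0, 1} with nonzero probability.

Enumerate traces; 24 have nonzero weight after conditioning:
  (W=0, V=1, U=1, Z=1, X=3, Y=0) weight 1/90
  (W=0, V=1, U=1, Z=2, X=3, Y=0) weight 1/90
  (W=0, V=1, U=1, Z=3, X=3, Y=0) weight 1/90
  (W=0, V=1, U=1, Z=4, X=3, Y=0) weight 1/90
  (W=0, V=1, U=2, Z=1, X=3, Y=0) weight 1/90
  (W=0, V=1, U=2, Z=2, X=3, Y=0) weight 1/90
  (W=0, V=1, U=2, Z=3, X=3, Y=0) weight 1/90
  (W=0, V=1, U=2, Z=4, X=3, Y=0) weight 1/90
  (W=1, V=0, U=1, Z=1, X=3, Y=1) weight 1/5760
  … 15 more
Group by Y:
  weight(Y=0) = 14/135
  weight(Y=1) = 1/720
Total weight = 14/135 + 1/720 = 227/2160
P(Y=0 | obs) = 14/135 / 227/2160 = 224/227
P(Y=1 | obs) = 1/720 / 227/2160 = 3/227

P(Y=0) = 224/227, P(Y=1) = 3/227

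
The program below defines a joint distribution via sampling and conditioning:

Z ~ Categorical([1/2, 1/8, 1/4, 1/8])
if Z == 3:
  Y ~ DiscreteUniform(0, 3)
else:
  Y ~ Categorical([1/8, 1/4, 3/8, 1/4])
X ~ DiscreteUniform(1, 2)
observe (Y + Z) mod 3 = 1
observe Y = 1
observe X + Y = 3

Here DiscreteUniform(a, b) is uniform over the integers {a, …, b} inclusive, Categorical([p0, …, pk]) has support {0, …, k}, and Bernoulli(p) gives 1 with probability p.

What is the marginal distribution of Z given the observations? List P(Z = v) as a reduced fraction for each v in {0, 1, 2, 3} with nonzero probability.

Enumerate traces; 2 have nonzero weight after conditioning:
  (Z=0, Y=1, X=2) weight 1/16
  (Z=3, Y=1, X=2) weight 1/64
Group by Z:
  weight(Z=0) = 1/16
  weight(Z=3) = 1/64
Total weight = 1/16 + 1/64 = 5/64
P(Z=0 | obs) = 1/16 / 5/64 = 4/5
P(Z=3 | obs) = 1/64 / 5/64 = 1/5

P(Z=0) = 4/5, P(Z=3) = 1/5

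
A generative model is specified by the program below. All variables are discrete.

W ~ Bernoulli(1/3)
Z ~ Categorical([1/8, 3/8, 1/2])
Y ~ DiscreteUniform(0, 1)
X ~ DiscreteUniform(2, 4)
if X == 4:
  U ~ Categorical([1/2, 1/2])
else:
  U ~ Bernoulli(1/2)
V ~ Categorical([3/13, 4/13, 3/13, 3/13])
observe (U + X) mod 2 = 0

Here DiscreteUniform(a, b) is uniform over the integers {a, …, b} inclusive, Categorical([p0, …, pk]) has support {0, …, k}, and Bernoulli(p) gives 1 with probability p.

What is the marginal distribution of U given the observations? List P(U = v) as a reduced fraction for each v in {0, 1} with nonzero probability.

Enumerate traces; 144 have nonzero weight after conditioning:
  (W=0, Z=0, Y=0, X=2, U=0, V=0) weight 1/624
  (W=0, Z=0, Y=0, X=2, U=0, V=1) weight 1/468
  (W=0, Z=0, Y=0, X=2, U=0, V=2) weight 1/624
  (W=0, Z=0, Y=0, X=2, U=0, V=3) weight 1/624
  (W=0, Z=0, Y=0, X=3, U=1, V=0) weight 1/624
  (W=0, Z=0, Y=0, X=3, U=1, V=1) weight 1/468
  (W=0, Z=0, Y=0, X=3, U=1, V=2) weight 1/624
  (W=0, Z=0, Y=0, X=3, U=1, V=3) weight 1/624
  … 136 more
Group by U:
  weight(U=0) = 1/3
  weight(U=1) = 1/6
Total weight = 1/3 + 1/6 = 1/2
P(U=0 | obs) = 1/3 / 1/2 = 2/3
P(U=1 | obs) = 1/6 / 1/2 = 1/3

P(U=0) = 2/3, P(U=1) = 1/3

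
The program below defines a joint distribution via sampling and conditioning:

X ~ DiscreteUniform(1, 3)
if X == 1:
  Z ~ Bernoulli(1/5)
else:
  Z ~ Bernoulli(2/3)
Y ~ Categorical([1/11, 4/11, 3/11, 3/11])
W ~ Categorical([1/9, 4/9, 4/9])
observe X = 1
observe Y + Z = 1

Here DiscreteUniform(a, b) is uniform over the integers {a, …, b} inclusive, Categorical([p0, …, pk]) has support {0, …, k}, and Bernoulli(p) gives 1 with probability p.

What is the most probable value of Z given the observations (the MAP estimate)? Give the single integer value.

Enumerate traces; 6 have nonzero weight after conditioning:
  (X=1, Z=0, Y=1, W=0) weight 16/1485
  (X=1, Z=0, Y=1, W=1) weight 64/1485
  (X=1, Z=0, Y=1, W=2) weight 64/1485
  (X=1, Z=1, Y=0, W=0) weight 1/1485
  (X=1, Z=1, Y=0, W=1) weight 4/1485
  (X=1, Z=1, Y=0, W=2) weight 4/1485
Group by Z:
  weight(Z=0) = 16/165
  weight(Z=1) = 1/165
Total weight = 16/165 + 1/165 = 17/165
P(Z=0 | obs) = 16/165 / 17/165 = 16/17
P(Z=1 | obs) = 1/165 / 17/165 = 1/17
argmax = 0

argmax_v P(Z = v | obs) = 0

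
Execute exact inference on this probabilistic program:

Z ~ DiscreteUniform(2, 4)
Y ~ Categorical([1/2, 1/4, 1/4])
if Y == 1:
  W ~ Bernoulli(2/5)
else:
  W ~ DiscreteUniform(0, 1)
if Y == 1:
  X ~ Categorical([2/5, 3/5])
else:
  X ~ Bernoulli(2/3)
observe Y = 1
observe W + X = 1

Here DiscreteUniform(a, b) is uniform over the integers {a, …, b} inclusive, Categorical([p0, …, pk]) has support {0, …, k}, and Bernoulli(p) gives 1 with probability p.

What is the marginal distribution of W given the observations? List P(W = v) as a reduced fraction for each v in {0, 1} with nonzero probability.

P(W=0) = 9/13, P(W=1) = 4/13

Enumerate traces; 6 have nonzero weight after conditioning:
  (Z=2, Y=1, W=0, X=1) weight 3/100
  (Z=2, Y=1, W=1, X=0) weight 1/75
  (Z=3, Y=1, W=0, X=1) weight 3/100
  (Z=3, Y=1, W=1, X=0) weight 1/75
  (Z=4, Y=1, W=0, X=1) weight 3/100
  (Z=4, Y=1, W=1, X=0) weight 1/75
Group by W:
  weight(W=0) = 9/100
  weight(W=1) = 1/25
Total weight = 9/100 + 1/25 = 13/100
P(W=0 | obs) = 9/100 / 13/100 = 9/13
P(W=1 | obs) = 1/25 / 13/100 = 4/13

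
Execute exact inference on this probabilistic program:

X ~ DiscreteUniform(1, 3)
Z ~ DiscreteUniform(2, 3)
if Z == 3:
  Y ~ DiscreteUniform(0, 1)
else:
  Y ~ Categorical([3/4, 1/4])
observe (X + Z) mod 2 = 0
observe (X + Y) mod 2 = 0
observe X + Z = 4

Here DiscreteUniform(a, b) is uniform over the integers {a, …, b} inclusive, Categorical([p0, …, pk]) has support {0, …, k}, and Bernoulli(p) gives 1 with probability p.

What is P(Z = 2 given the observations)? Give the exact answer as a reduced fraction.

Enumerate traces; 2 have nonzero weight after conditioning:
  (X=1, Z=3, Y=1) weight 1/12
  (X=2, Z=2, Y=0) weight 1/8
Group by Z:
  weight(Z=2) = 1/8
  weight(Z=3) = 1/12
Total weight = 1/8 + 1/12 = 5/24
P(Z=2 | obs) = 1/8 / 5/24 = 3/5
P(Z=3 | obs) = 1/12 / 5/24 = 2/5

P(Z = 2 | obs) = 3/5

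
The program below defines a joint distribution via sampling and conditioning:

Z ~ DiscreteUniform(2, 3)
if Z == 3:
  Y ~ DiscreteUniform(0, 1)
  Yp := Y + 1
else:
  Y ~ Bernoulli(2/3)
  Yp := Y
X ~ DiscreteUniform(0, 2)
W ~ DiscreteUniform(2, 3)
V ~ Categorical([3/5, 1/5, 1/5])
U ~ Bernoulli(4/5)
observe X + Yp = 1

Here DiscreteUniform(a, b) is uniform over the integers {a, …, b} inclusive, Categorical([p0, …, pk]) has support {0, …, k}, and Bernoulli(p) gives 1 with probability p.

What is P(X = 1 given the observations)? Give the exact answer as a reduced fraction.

Enumerate traces; 36 have nonzero weight after conditioning:
  (Z=2, Y=0, X=1, W=2, V=0, U=0) weight 1/300
  (Z=2, Y=0, X=1, W=2, V=0, U=1) weight 1/75
  (Z=2, Y=0, X=1, W=2, V=1, U=0) weight 1/900
  (Z=2, Y=0, X=1, W=2, V=1, U=1) weight 1/225
  (Z=2, Y=0, X=1, W=2, V=2, U=0) weight 1/900
  (Z=2, Y=0, X=1, W=2, V=2, U=1) weight 1/225
  (Z=2, Y=0, X=1, W=3, V=0, U=0) weight 1/300
  (Z=2, Y=0, X=1, W=3, V=0, U=1) weight 1/75
  (Z=2, Y=1, X=0, W=2, V=0, U=0) weight 1/150
  … 27 more
Group by X:
  weight(X=0) = 7/36
  weight(X=1) = 1/18
Total weight = 7/36 + 1/18 = 1/4
P(X=0 | obs) = 7/36 / 1/4 = 7/9
P(X=1 | obs) = 1/18 / 1/4 = 2/9

P(X = 1 | obs) = 2/9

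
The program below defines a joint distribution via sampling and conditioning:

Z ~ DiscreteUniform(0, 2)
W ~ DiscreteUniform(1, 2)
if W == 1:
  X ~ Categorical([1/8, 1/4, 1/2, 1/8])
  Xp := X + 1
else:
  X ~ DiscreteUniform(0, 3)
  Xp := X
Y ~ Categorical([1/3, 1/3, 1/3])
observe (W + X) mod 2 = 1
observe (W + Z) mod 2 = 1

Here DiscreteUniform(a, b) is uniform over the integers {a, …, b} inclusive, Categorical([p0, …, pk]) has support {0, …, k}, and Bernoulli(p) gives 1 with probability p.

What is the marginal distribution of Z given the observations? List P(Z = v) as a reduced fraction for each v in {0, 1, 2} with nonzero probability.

P(Z=0) = 5/14, P(Z=1) = 2/7, P(Z=2) = 5/14

Enumerate traces; 18 have nonzero weight after conditioning:
  (Z=0, W=1, X=0, Y=0) weight 1/144
  (Z=0, W=1, X=0, Y=1) weight 1/144
  (Z=0, W=1, X=0, Y=2) weight 1/144
  (Z=0, W=1, X=2, Y=0) weight 1/36
  (Z=0, W=1, X=2, Y=1) weight 1/36
  (Z=0, W=1, X=2, Y=2) weight 1/36
  (Z=1, W=2, X=1, Y=0) weight 1/72
  (Z=1, W=2, X=1, Y=1) weight 1/72
  (Z=2, W=1, X=0, Y=0) weight 1/144
  … 9 more
Group by Z:
  weight(Z=0) = 5/48
  weight(Z=1) = 1/12
  weight(Z=2) = 5/48
Total weight = 5/48 + 1/12 + 5/48 = 7/24
P(Z=0 | obs) = 5/48 / 7/24 = 5/14
P(Z=1 | obs) = 1/12 / 7/24 = 2/7
P(Z=2 | obs) = 5/48 / 7/24 = 5/14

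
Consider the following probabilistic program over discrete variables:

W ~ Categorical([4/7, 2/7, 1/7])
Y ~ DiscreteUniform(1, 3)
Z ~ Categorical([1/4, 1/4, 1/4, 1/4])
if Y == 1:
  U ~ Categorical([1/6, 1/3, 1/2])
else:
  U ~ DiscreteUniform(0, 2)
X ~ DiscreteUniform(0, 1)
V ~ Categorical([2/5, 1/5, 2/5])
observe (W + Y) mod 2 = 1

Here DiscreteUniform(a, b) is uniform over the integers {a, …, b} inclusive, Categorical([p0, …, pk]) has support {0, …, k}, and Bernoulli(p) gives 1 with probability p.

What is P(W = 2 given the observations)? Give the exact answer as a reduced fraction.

Enumerate traces; 360 have nonzero weight after conditioning:
  (W=0, Y=1, Z=0, U=0, X=0, V=0) weight 1/630
  (W=0, Y=1, Z=0, U=0, X=0, V=1) weight 1/1260
  (W=0, Y=1, Z=0, U=0, X=0, V=2) weight 1/630
  (W=0, Y=1, Z=0, U=0, X=1, V=0) weight 1/630
  (W=0, Y=1, Z=0, U=0, X=1, V=1) weight 1/1260
  (W=0, Y=1, Z=0, U=0, X=1, V=2) weight 1/630
  (W=0, Y=1, Z=0, U=1, X=0, V=0) weight 1/315
  (W=0, Y=1, Z=0, U=1, X=0, V=1) weight 1/630
  (W=1, Y=2, Z=0, U=0, X=0, V=0) weight 1/630
  (W=2, Y=1, Z=0, U=0, X=0, V=0) weight 1/2520
  … 350 more
Group by W:
  weight(W=0) = 8/21
  weight(W=1) = 2/21
  weight(W=2) = 2/21
Total weight = 8/21 + 2/21 + 2/21 = 4/7
P(W=0 | obs) = 8/21 / 4/7 = 2/3
P(W=1 | obs) = 2/21 / 4/7 = 1/6
P(W=2 | obs) = 2/21 / 4/7 = 1/6

P(W = 2 | obs) = 1/6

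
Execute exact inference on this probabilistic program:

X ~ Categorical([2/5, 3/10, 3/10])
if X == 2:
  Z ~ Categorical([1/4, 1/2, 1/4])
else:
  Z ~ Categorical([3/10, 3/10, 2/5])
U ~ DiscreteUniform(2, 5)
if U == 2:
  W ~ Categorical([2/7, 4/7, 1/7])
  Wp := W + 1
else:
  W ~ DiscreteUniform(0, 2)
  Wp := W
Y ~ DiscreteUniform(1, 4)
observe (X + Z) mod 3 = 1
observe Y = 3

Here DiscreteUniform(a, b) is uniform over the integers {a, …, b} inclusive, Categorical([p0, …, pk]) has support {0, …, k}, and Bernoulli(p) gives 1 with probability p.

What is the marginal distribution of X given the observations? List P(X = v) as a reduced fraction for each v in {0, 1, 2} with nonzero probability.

Enumerate traces; 36 have nonzero weight after conditioning:
  (X=0, Z=1, U=2, W=0, Y=3) weight 3/1400
  (X=0, Z=1, U=2, W=1, Y=3) weight 3/700
  (X=0, Z=1, U=2, W=2, Y=3) weight 3/2800
  (X=0, Z=1, U=3, W=0, Y=3) weight 1/400
  (X=0, Z=1, U=3, W=1, Y=3) weight 1/400
  (X=0, Z=1, U=3, W=2, Y=3) weight 1/400
  (X=0, Z=1, U=4, W=0, Y=3) weight 1/400
  (X=0, Z=1, U=4, W=1, Y=3) weight 1/400
  (X=1, Z=0, U=2, W=0, Y=3) weight 9/5600
  (X=2, Z=2, U=2, W=0, Y=3) weight 3/2240
  … 26 more
Group by X:
  weight(X=0) = 3/100
  weight(X=1) = 9/400
  weight(X=2) = 3/160
Total weight = 3/100 + 9/400 + 3/160 = 57/800
P(X=0 | obs) = 3/100 / 57/800 = 8/19
P(X=1 | obs) = 9/400 / 57/800 = 6/19
P(X=2 | obs) = 3/160 / 57/800 = 5/19

P(X=0) = 8/19, P(X=1) = 6/19, P(X=2) = 5/19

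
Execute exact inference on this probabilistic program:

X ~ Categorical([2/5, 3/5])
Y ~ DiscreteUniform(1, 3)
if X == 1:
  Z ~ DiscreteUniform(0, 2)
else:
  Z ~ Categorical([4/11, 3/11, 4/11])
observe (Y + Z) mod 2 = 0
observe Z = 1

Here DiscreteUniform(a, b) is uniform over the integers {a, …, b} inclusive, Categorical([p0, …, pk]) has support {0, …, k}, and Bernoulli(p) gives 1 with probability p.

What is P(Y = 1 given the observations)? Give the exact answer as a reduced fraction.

Enumerate traces; 4 have nonzero weight after conditioning:
  (X=0, Y=1, Z=1) weight 2/55
  (X=0, Y=3, Z=1) weight 2/55
  (X=1, Y=1, Z=1) weight 1/15
  (X=1, Y=3, Z=1) weight 1/15
Group by Y:
  weight(Y=1) = 17/165
  weight(Y=3) = 17/165
Total weight = 17/165 + 17/165 = 34/165
P(Y=1 | obs) = 17/165 / 34/165 = 1/2
P(Y=3 | obs) = 17/165 / 34/165 = 1/2

P(Y = 1 | obs) = 1/2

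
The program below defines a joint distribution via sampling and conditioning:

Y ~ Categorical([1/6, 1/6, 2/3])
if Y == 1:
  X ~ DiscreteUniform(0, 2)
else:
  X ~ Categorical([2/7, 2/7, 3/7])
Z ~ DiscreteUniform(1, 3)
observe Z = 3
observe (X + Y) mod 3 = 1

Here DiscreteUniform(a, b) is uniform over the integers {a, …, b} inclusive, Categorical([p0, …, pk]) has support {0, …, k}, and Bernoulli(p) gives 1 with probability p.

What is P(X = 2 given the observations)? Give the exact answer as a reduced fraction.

Enumerate traces; 3 have nonzero weight after conditioning:
  (Y=0, X=1, Z=3) weight 1/63
  (Y=1, X=0, Z=3) weight 1/54
  (Y=2, X=2, Z=3) weight 2/21
Group by X:
  weight(X=0) = 1/54
  weight(X=1) = 1/63
  weight(X=2) = 2/21
Total weight = 1/54 + 1/63 + 2/21 = 7/54
P(X=0 | obs) = 1/54 / 7/54 = 1/7
P(X=1 | obs) = 1/63 / 7/54 = 6/49
P(X=2 | obs) = 2/21 / 7/54 = 36/49

P(X = 2 | obs) = 36/49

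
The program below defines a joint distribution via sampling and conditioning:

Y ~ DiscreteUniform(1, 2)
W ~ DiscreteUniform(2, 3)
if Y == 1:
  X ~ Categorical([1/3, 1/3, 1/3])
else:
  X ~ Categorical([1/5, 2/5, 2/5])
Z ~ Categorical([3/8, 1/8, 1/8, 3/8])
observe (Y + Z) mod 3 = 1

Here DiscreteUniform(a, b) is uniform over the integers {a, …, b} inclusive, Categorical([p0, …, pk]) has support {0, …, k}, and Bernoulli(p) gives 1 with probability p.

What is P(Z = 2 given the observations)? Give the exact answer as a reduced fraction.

P(Z = 2 | obs) = 1/7

Enumerate traces; 18 have nonzero weight after conditioning:
  (Y=1, W=2, X=0, Z=0) weight 1/32
  (Y=1, W=2, X=0, Z=3) weight 1/32
  (Y=1, W=2, X=1, Z=0) weight 1/32
  (Y=1, W=2, X=1, Z=3) weight 1/32
  (Y=1, W=2, X=2, Z=0) weight 1/32
  (Y=1, W=2, X=2, Z=3) weight 1/32
  (Y=1, W=3, X=0, Z=0) weight 1/32
  (Y=1, W=3, X=0, Z=3) weight 1/32
  (Y=2, W=2, X=0, Z=2) weight 1/160
  … 9 more
Group by Z:
  weight(Z=0) = 3/16
  weight(Z=2) = 1/16
  weight(Z=3) = 3/16
Total weight = 3/16 + 1/16 + 3/16 = 7/16
P(Z=0 | obs) = 3/16 / 7/16 = 3/7
P(Z=2 | obs) = 1/16 / 7/16 = 1/7
P(Z=3 | obs) = 3/16 / 7/16 = 3/7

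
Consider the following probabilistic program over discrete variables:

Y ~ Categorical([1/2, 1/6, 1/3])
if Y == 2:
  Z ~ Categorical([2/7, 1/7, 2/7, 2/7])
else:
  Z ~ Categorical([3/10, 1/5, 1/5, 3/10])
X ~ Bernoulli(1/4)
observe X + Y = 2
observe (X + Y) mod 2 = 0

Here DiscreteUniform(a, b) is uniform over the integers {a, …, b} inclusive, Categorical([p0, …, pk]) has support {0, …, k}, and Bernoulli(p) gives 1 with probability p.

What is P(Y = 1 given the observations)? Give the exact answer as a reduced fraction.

Enumerate traces; 8 have nonzero weight after conditioning:
  (Y=1, Z=0, X=1) weight 1/80
  (Y=1, Z=1, X=1) weight 1/120
  (Y=1, Z=2, X=1) weight 1/120
  (Y=1, Z=3, X=1) weight 1/80
  (Y=2, Z=0, X=0) weight 1/14
  (Y=2, Z=1, X=0) weight 1/28
  (Y=2, Z=2, X=0) weight 1/14
  (Y=2, Z=3, X=0) weight 1/14
Group by Y:
  weight(Y=1) = 1/24
  weight(Y=2) = 1/4
Total weight = 1/24 + 1/4 = 7/24
P(Y=1 | obs) = 1/24 / 7/24 = 1/7
P(Y=2 | obs) = 1/4 / 7/24 = 6/7

P(Y = 1 | obs) = 1/7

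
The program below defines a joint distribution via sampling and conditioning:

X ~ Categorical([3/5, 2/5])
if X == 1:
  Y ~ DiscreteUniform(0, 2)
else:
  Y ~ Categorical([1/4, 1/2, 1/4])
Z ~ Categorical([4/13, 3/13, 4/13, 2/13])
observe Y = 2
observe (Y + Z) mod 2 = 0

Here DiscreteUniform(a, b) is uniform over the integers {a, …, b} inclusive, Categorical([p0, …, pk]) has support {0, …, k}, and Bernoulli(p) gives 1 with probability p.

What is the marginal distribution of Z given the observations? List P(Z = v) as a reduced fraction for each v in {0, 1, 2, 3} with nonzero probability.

P(Z=0) = 1/2, P(Z=2) = 1/2

Enumerate traces; 4 have nonzero weight after conditioning:
  (X=0, Y=2, Z=0) weight 3/65
  (X=0, Y=2, Z=2) weight 3/65
  (X=1, Y=2, Z=0) weight 8/195
  (X=1, Y=2, Z=2) weight 8/195
Group by Z:
  weight(Z=0) = 17/195
  weight(Z=2) = 17/195
Total weight = 17/195 + 17/195 = 34/195
P(Z=0 | obs) = 17/195 / 34/195 = 1/2
P(Z=2 | obs) = 17/195 / 34/195 = 1/2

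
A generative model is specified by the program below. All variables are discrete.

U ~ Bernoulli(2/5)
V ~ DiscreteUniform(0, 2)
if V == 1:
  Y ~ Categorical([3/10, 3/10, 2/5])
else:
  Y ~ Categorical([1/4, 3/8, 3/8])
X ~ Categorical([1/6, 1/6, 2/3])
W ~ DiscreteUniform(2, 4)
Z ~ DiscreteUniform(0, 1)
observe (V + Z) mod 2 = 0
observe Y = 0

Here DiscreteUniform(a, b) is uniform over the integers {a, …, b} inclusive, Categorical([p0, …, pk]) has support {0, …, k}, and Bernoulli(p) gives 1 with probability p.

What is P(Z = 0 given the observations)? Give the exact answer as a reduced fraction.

P(Z = 0 | obs) = 5/8

Enumerate traces; 54 have nonzero weight after conditioning:
  (U=0, V=0, Y=0, X=0, W=2, Z=0) weight 1/720
  (U=0, V=0, Y=0, X=0, W=3, Z=0) weight 1/720
  (U=0, V=0, Y=0, X=0, W=4, Z=0) weight 1/720
  (U=0, V=0, Y=0, X=1, W=2, Z=0) weight 1/720
  (U=0, V=0, Y=0, X=1, W=3, Z=0) weight 1/720
  (U=0, V=0, Y=0, X=1, W=4, Z=0) weight 1/720
  (U=0, V=0, Y=0, X=2, W=2, Z=0) weight 1/180
  (U=0, V=0, Y=0, X=2, W=3, Z=0) weight 1/180
  (U=0, V=1, Y=0, X=0, W=2, Z=1) weight 1/600
  … 45 more
Group by Z:
  weight(Z=0) = 1/12
  weight(Z=1) = 1/20
Total weight = 1/12 + 1/20 = 2/15
P(Z=0 | obs) = 1/12 / 2/15 = 5/8
P(Z=1 | obs) = 1/20 / 2/15 = 3/8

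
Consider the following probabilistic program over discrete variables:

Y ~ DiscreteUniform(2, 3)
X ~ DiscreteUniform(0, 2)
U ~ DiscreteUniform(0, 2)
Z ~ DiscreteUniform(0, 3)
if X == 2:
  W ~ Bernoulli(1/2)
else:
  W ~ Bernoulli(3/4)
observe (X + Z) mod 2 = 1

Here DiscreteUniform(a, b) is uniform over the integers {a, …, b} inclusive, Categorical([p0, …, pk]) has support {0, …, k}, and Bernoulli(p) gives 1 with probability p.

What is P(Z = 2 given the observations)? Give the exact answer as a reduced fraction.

P(Z = 2 | obs) = 1/6

Enumerate traces; 72 have nonzero weight after conditioning:
  (Y=2, X=0, U=0, Z=1, W=0) weight 1/288
  (Y=2, X=0, U=0, Z=1, W=1) weight 1/96
  (Y=2, X=0, U=0, Z=3, W=0) weight 1/288
  (Y=2, X=0, U=0, Z=3, W=1) weight 1/96
  (Y=2, X=0, U=1, Z=1, W=0) weight 1/288
  (Y=2, X=0, U=1, Z=1, W=1) weight 1/96
  (Y=2, X=0, U=1, Z=3, W=0) weight 1/288
  (Y=2, X=0, U=1, Z=3, W=1) weight 1/96
  (Y=2, X=1, U=0, Z=0, W=0) weight 1/288
  (Y=2, X=1, U=0, Z=2, W=0) weight 1/288
  … 62 more
Group by Z:
  weight(Z=0) = 1/12
  weight(Z=1) = 1/6
  weight(Z=2) = 1/12
  weight(Z=3) = 1/6
Total weight = 1/12 + 1/6 + 1/12 + 1/6 = 1/2
P(Z=0 | obs) = 1/12 / 1/2 = 1/6
P(Z=1 | obs) = 1/6 / 1/2 = 1/3
P(Z=2 | obs) = 1/12 / 1/2 = 1/6
P(Z=3 | obs) = 1/6 / 1/2 = 1/3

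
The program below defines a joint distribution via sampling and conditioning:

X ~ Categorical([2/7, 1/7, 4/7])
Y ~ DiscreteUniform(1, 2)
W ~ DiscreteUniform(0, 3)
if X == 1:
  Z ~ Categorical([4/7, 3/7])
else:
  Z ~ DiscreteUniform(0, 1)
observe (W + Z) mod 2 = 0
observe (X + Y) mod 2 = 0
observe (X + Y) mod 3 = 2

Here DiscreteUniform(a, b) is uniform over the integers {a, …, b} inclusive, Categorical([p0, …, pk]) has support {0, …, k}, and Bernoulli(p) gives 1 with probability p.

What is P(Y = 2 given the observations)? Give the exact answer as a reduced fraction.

P(Y = 2 | obs) = 2/3

Enumerate traces; 8 have nonzero weight after conditioning:
  (X=0, Y=2, W=0, Z=0) weight 1/56
  (X=0, Y=2, W=1, Z=1) weight 1/56
  (X=0, Y=2, W=2, Z=0) weight 1/56
  (X=0, Y=2, W=3, Z=1) weight 1/56
  (X=1, Y=1, W=0, Z=0) weight 1/98
  (X=1, Y=1, W=1, Z=1) weight 3/392
  (X=1, Y=1, W=2, Z=0) weight 1/98
  (X=1, Y=1, W=3, Z=1) weight 3/392
Group by Y:
  weight(Y=1) = 1/28
  weight(Y=2) = 1/14
Total weight = 1/28 + 1/14 = 3/28
P(Y=1 | obs) = 1/28 / 3/28 = 1/3
P(Y=2 | obs) = 1/14 / 3/28 = 2/3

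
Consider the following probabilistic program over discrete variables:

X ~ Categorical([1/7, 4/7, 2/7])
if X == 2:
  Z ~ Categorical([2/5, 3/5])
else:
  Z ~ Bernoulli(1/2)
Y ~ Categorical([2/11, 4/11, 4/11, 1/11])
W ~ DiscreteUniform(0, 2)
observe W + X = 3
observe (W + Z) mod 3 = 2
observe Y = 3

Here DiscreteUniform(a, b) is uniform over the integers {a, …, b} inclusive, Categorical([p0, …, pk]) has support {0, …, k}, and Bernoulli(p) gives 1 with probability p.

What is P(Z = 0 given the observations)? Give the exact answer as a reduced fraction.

Enumerate traces; 2 have nonzero weight after conditioning:
  (X=1, Z=0, Y=3, W=2) weight 2/231
  (X=2, Z=1, Y=3, W=1) weight 2/385
Group by Z:
  weight(Z=0) = 2/231
  weight(Z=1) = 2/385
Total weight = 2/231 + 2/385 = 16/1155
P(Z=0 | obs) = 2/231 / 16/1155 = 5/8
P(Z=1 | obs) = 2/385 / 16/1155 = 3/8

P(Z = 0 | obs) = 5/8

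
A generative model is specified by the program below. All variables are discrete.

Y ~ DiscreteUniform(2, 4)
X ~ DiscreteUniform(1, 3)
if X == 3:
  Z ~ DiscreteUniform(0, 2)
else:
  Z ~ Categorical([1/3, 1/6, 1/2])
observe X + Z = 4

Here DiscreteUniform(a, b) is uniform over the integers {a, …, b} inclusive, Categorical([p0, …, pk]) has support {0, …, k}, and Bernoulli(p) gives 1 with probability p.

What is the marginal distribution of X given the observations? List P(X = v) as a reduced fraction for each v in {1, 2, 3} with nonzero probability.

P(X=2) = 3/5, P(X=3) = 2/5

Enumerate traces; 6 have nonzero weight after conditioning:
  (Y=2, X=2, Z=2) weight 1/18
  (Y=2, X=3, Z=1) weight 1/27
  (Y=3, X=2, Z=2) weight 1/18
  (Y=3, X=3, Z=1) weight 1/27
  (Y=4, X=2, Z=2) weight 1/18
  (Y=4, X=3, Z=1) weight 1/27
Group by X:
  weight(X=2) = 1/6
  weight(X=3) = 1/9
Total weight = 1/6 + 1/9 = 5/18
P(X=2 | obs) = 1/6 / 5/18 = 3/5
P(X=3 | obs) = 1/9 / 5/18 = 2/5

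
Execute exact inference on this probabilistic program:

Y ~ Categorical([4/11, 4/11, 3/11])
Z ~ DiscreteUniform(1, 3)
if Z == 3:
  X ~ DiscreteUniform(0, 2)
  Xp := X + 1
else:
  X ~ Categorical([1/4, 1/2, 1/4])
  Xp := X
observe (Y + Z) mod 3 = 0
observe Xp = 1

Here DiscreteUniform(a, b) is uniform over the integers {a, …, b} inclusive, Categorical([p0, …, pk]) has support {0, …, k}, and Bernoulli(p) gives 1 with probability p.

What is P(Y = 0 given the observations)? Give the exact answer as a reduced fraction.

P(Y = 0 | obs) = 8/29

Enumerate traces; 3 have nonzero weight after conditioning:
  (Y=0, Z=3, X=0) weight 4/99
  (Y=1, Z=2, X=1) weight 2/33
  (Y=2, Z=1, X=1) weight 1/22
Group by Y:
  weight(Y=0) = 4/99
  weight(Y=1) = 2/33
  weight(Y=2) = 1/22
Total weight = 4/99 + 2/33 + 1/22 = 29/198
P(Y=0 | obs) = 4/99 / 29/198 = 8/29
P(Y=1 | obs) = 2/33 / 29/198 = 12/29
P(Y=2 | obs) = 1/22 / 29/198 = 9/29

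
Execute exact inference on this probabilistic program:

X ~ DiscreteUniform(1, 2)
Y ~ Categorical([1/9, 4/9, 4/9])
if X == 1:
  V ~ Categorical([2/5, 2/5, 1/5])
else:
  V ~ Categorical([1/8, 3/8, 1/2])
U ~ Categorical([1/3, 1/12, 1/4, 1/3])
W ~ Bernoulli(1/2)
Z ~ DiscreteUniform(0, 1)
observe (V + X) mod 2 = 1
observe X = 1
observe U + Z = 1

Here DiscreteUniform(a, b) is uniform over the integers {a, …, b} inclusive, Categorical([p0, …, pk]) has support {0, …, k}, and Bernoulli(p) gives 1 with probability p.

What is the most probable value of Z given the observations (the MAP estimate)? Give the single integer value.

argmax_v P(Z = v | obs) = 1

Enumerate traces; 24 have nonzero weight after conditioning:
  (X=1, Y=0, V=0, U=0, W=0, Z=1) weight 1/540
  (X=1, Y=0, V=0, U=0, W=1, Z=1) weight 1/540
  (X=1, Y=0, V=0, U=1, W=0, Z=0) weight 1/2160
  (X=1, Y=0, V=0, U=1, W=1, Z=0) weight 1/2160
  (X=1, Y=0, V=2, U=0, W=0, Z=1) weight 1/1080
  (X=1, Y=0, V=2, U=0, W=1, Z=1) weight 1/1080
  (X=1, Y=0, V=2, U=1, W=0, Z=0) weight 1/4320
  (X=1, Y=0, V=2, U=1, W=1, Z=0) weight 1/4320
  … 16 more
Group by Z:
  weight(Z=0) = 1/80
  weight(Z=1) = 1/20
Total weight = 1/80 + 1/20 = 1/16
P(Z=0 | obs) = 1/80 / 1/16 = 1/5
P(Z=1 | obs) = 1/20 / 1/16 = 4/5
argmax = 1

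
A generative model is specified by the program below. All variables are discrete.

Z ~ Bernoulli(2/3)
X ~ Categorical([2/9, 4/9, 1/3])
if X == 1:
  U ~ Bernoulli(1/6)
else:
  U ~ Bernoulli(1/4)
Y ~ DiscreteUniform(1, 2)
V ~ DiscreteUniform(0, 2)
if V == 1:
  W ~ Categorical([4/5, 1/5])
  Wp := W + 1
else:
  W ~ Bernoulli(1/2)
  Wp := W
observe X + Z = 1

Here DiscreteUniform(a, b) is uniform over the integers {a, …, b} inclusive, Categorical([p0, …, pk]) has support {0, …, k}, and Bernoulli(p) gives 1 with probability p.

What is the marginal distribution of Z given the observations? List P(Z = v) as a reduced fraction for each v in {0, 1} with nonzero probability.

Enumerate traces; 48 have nonzero weight after conditioning:
  (Z=0, X=1, U=0, Y=1, V=0, W=0) weight 5/486
  (Z=0, X=1, U=0, Y=1, V=0, W=1) weight 5/486
  (Z=0, X=1, U=0, Y=1, V=1, W=0) weight 4/243
  (Z=0, X=1, U=0, Y=1, V=1, W=1) weight 1/243
  (Z=0, X=1, U=0, Y=1, V=2, W=0) weight 5/486
  (Z=0, X=1, U=0, Y=1, V=2, W=1) weight 5/486
  (Z=0, X=1, U=0, Y=2, V=0, W=0) weight 5/486
  (Z=0, X=1, U=0, Y=2, V=0, W=1) weight 5/486
  (Z=1, X=0, U=0, Y=1, V=0, W=0) weight 1/108
  … 39 more
Group by Z:
  weight(Z=0) = 4/27
  weight(Z=1) = 4/27
Total weight = 4/27 + 4/27 = 8/27
P(Z=0 | obs) = 4/27 / 8/27 = 1/2
P(Z=1 | obs) = 4/27 / 8/27 = 1/2

P(Z=0) = 1/2, P(Z=1) = 1/2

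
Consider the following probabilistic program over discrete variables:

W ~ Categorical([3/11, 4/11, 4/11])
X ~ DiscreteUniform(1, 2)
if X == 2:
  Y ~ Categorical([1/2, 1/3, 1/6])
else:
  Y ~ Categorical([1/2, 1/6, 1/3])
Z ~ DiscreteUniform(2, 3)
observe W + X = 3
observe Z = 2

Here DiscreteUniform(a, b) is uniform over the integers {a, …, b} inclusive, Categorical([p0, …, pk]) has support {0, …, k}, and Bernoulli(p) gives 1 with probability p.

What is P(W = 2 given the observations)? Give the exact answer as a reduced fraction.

P(W = 2 | obs) = 1/2

Enumerate traces; 6 have nonzero weight after conditioning:
  (W=1, X=2, Y=0, Z=2) weight 1/22
  (W=1, X=2, Y=1, Z=2) weight 1/33
  (W=1, X=2, Y=2, Z=2) weight 1/66
  (W=2, X=1, Y=0, Z=2) weight 1/22
  (W=2, X=1, Y=1, Z=2) weight 1/66
  (W=2, X=1, Y=2, Z=2) weight 1/33
Group by W:
  weight(W=1) = 1/11
  weight(W=2) = 1/11
Total weight = 1/11 + 1/11 = 2/11
P(W=1 | obs) = 1/11 / 2/11 = 1/2
P(W=2 | obs) = 1/11 / 2/11 = 1/2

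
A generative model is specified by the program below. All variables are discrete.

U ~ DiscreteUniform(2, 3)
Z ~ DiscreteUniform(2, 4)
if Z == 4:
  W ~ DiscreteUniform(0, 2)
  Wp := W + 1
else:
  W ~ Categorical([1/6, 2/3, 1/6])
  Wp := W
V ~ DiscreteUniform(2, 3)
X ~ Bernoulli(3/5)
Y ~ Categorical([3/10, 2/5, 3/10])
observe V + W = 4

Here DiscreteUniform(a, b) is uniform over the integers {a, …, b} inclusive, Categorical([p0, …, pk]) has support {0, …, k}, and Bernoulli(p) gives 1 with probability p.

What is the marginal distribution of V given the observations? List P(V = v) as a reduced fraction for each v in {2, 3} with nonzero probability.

Enumerate traces; 72 have nonzero weight after conditioning:
  (U=2, Z=2, W=1, V=3, X=0, Y=0) weight 1/150
  (U=2, Z=2, W=1, V=3, X=0, Y=1) weight 2/225
  (U=2, Z=2, W=1, V=3, X=0, Y=2) weight 1/150
  (U=2, Z=2, W=1, V=3, X=1, Y=0) weight 1/100
  (U=2, Z=2, W=1, V=3, X=1, Y=1) weight 1/75
  (U=2, Z=2, W=1, V=3, X=1, Y=2) weight 1/100
  (U=2, Z=2, W=2, V=2, X=0, Y=0) weight 1/600
  (U=2, Z=2, W=2, V=2, X=0, Y=1) weight 1/450
  … 64 more
Group by V:
  weight(V=2) = 1/9
  weight(V=3) = 5/18
Total weight = 1/9 + 5/18 = 7/18
P(V=2 | obs) = 1/9 / 7/18 = 2/7
P(V=3 | obs) = 5/18 / 7/18 = 5/7

P(V=2) = 2/7, P(V=3) = 5/7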